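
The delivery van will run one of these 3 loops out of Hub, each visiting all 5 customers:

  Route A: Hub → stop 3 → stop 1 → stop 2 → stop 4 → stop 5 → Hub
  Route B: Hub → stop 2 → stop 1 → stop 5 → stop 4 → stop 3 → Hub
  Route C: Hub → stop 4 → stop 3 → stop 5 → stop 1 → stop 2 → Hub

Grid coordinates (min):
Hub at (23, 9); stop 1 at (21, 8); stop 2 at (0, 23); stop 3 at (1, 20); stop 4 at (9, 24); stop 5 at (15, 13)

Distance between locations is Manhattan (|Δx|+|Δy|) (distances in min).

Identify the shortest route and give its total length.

Shortest is Route A, total 140 min.

Route A: 33 + 32 + 36 + 10 + 17 + 12 = 140
Route B: 37 + 36 + 11 + 17 + 12 + 33 = 146
Route C: 29 + 12 + 21 + 11 + 36 + 37 = 146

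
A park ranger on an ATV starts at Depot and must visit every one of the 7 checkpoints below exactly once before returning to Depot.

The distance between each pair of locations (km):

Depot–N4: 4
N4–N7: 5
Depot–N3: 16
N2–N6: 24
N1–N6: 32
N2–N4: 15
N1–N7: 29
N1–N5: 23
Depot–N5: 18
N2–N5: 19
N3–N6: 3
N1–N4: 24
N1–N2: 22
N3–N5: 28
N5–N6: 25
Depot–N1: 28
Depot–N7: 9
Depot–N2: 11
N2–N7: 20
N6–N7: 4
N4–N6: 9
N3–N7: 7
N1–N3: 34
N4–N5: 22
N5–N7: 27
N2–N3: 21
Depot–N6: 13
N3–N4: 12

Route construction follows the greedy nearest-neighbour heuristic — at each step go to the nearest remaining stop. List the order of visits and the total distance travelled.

At Depot the remaining stops are N4 4, N7 9, N2 11, N6 13, N3 16, N5 18, N1 28; go to N4.
At N4 the remaining stops are N7 5, N6 9, N3 12, N2 15, N5 22, N1 24; go to N7.
At N7 the remaining stops are N6 4, N3 7, N2 20, N5 27, N1 29; go to N6.
At N6 the remaining stops are N3 3, N2 24, N5 25, N1 32; go to N3.
At N3 the remaining stops are N2 21, N5 28, N1 34; go to N2.
At N2 the remaining stops are N5 19, N1 22; go to N5.
At N5 the remaining stops are N1 23; go to N1.
Return N1→Depot: 28.
Total = 4 + 5 + 4 + 3 + 21 + 19 + 23 + 28 = 107.

Total distance 107 km via the nearest-neighbour route Depot → N4 → N7 → N6 → N3 → N2 → N5 → N1 → Depot.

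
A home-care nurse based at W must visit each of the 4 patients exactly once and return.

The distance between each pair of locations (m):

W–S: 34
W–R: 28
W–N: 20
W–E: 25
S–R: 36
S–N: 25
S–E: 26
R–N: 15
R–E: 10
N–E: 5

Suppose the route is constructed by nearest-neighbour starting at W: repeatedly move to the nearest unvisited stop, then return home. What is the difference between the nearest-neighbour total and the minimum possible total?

The nearest-neighbour route is 3 m longer than optimal.

W: N=20, E=25, R=28, S=34 ⇒ N
N: E=5, R=15, S=25 ⇒ E
E: R=10, S=26 ⇒ R
R: S=36 ⇒ S
NN route W → N → E → R → S → W costs 105.
Optimal: W → S → N → E → R → W costs 102 (by enumerating all 12 distinct tours).
Excess = 105 − 102 = 3.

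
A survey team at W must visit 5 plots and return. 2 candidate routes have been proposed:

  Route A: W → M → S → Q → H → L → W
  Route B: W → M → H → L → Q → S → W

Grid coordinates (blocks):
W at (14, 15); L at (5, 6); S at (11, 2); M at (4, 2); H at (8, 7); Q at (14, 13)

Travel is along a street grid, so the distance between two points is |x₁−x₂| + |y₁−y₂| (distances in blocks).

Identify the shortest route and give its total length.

Route A: 23 + 7 + 14 + 12 + 4 + 18 = 78
Route B: 23 + 9 + 4 + 16 + 14 + 16 = 82

78 blocks — Route A is the shortest.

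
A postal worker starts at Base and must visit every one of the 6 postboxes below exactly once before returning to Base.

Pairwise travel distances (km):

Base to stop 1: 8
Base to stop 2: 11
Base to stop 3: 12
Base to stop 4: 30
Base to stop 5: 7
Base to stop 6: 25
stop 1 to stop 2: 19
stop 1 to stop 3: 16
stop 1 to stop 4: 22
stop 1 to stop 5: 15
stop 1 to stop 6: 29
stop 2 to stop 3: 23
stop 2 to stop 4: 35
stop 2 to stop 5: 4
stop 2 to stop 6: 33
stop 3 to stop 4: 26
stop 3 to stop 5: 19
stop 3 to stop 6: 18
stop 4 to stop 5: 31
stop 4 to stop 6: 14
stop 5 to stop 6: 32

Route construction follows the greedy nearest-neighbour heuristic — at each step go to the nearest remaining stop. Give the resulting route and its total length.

Total distance 108 km via the nearest-neighbour route Base → stop 5 → stop 2 → stop 1 → stop 3 → stop 6 → stop 4 → Base.

Base → [stop 5:7 / stop 1:8 / stop 2:11 / stop 3:12 / stop 6:25 / stop 4:30] → stop 5 (7)
stop 5 → [stop 2:4 / stop 1:15 / stop 3:19 / stop 4:31 / stop 6:32] → stop 2 (4)
stop 2 → [stop 1:19 / stop 3:23 / stop 6:33 / stop 4:35] → stop 1 (19)
stop 1 → [stop 3:16 / stop 4:22 / stop 6:29] → stop 3 (16)
stop 3 → [stop 6:18 / stop 4:26] → stop 6 (18)
stop 6 → [stop 4:14] → stop 4 (14)
Return stop 4→Base: 30.
Total = 7 + 4 + 19 + 16 + 18 + 14 + 30 = 108.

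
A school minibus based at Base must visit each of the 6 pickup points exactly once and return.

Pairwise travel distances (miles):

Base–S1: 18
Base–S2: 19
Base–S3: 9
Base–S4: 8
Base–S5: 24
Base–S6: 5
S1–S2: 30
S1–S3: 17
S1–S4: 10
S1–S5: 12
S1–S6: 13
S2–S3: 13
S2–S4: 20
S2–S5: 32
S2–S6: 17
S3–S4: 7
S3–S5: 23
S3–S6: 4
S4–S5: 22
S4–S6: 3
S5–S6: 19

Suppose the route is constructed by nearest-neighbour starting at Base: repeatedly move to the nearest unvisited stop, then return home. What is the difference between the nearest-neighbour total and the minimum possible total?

Excess over optimum: 10 miles.

From Base: S6=5, S4=8, S3=9, S1=18, S2=19, S5=24 → choose S6 (5).
From S6: S4=3, S3=4, S1=13, S2=17, S5=19 → choose S4 (3).
From S4: S3=7, S1=10, S2=20, S5=22 → choose S3 (7).
From S3: S2=13, S1=17, S5=23 → choose S2 (13).
From S2: S1=30, S5=32 → choose S1 (30).
From S1: S5=12 → choose S5 (12).
NN route Base → S6 → S4 → S3 → S2 → S1 → S5 → Base costs 94.
Optimal: Base → S3 → S2 → S5 → S1 → S4 → S6 → Base costs 84 (by enumerating all 360 distinct tours).
Excess = 94 − 84 = 10.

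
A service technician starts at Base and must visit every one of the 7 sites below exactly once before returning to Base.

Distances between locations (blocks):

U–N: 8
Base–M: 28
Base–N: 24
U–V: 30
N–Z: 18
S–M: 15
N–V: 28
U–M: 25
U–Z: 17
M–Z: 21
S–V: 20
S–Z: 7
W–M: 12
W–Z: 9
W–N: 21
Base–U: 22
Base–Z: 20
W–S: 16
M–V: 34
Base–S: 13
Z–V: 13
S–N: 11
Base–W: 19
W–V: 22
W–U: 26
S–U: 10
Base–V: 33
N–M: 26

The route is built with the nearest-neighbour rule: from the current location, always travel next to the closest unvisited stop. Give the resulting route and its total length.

Base → [S:13 / W:19 / Z:20 / U:22 / N:24 / M:28 / V:33] → S (13)
S → [Z:7 / U:10 / N:11 / M:15 / W:16 / V:20] → Z (7)
Z → [W:9 / V:13 / U:17 / N:18 / M:21] → W (9)
W → [M:12 / N:21 / V:22 / U:26] → M (12)
M → [U:25 / N:26 / V:34] → U (25)
U → [N:8 / V:30] → N (8)
N → [V:28] → V (28)
Return V→Base: 33.
Total = 13 + 7 + 9 + 12 + 25 + 8 + 28 + 33 = 135.

Total distance 135 blocks via the nearest-neighbour route Base → S → Z → W → M → U → N → V → Base.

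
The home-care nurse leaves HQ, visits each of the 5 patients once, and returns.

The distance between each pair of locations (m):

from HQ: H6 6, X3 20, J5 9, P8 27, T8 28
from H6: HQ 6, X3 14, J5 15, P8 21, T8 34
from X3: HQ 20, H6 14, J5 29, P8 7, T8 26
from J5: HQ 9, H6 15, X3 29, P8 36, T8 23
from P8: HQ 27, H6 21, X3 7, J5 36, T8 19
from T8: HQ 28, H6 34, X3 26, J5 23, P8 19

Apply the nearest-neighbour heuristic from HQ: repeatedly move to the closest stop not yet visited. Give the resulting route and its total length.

78 m along HQ → H6 → X3 → P8 → T8 → J5 → HQ.

HQ → [H6:6 / J5:9 / X3:20 / P8:27 / T8:28] → H6 (6)
H6 → [X3:14 / J5:15 / P8:21 / T8:34] → X3 (14)
X3 → [P8:7 / T8:26 / J5:29] → P8 (7)
P8 → [T8:19 / J5:36] → T8 (19)
T8 → [J5:23] → J5 (23)
Return J5→HQ: 9.
Total = 6 + 14 + 7 + 19 + 23 + 9 = 78.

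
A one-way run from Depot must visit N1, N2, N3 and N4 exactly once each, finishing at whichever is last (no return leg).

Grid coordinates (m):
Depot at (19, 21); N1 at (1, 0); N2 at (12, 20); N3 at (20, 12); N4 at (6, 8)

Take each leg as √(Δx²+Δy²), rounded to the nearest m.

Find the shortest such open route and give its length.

There are 4! = 24 possible orderings.
Depot→N1→N2→N3→N4: 28+23+11+15 = 77
Depot→N1→N2→N4→N3: 28+23+13+15 = 79
Depot→N1→N3→N2→N4: 28+22+11+13 = 74
Depot→N1→N3→N4→N2: 28+22+15+13 = 78
Depot→N1→N4→N2→N3: 28+9+13+11 = 61
Depot→N1→N4→N3→N2: 28+9+15+11 = 63
Depot→N2→N1→N3→N4: 7+23+22+15 = 67
Depot→N2→N1→N4→N3: 7+23+9+15 = 54
Depot→N2→N3→N1→N4: 7+11+22+9 = 49
Depot→N2→N3→N4→N1: 7+11+15+9 = 42
Depot→N2→N4→N1→N3: 7+13+9+22 = 51
Depot→N2→N4→N3→N1: 7+13+15+22 = 57
Depot→N3→N1→N2→N4: 9+22+23+13 = 67
Depot→N3→N1→N4→N2: 9+22+9+13 = 53
… (10 more)
The minimum is 42.
One shortest path: Depot → N2 → N3 → N4 → N1.

Minimum one-way distance = 42 m.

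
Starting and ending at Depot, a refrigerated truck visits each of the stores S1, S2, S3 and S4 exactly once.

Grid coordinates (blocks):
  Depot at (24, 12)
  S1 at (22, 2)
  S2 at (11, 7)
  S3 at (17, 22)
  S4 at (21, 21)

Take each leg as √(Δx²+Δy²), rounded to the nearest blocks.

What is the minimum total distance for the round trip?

There are 12 distinct closed tours to check (reversals are equivalent).
Depot - S1 - S2 - S3 - S4 - Depot: 10+12+16+4+9 = 51
Depot - S1 - S2 - S4 - S3 - Depot: 10+12+17+4+12 = 55
Depot - S1 - S3 - S2 - S4 - Depot: 10+21+16+17+9 = 73
Depot - S1 - S3 - S4 - S2 - Depot: 10+21+4+17+14 = 66
Depot - S1 - S4 - S2 - S3 - Depot: 10+19+17+16+12 = 74
Depot - S1 - S4 - S3 - S2 - Depot: 10+19+4+16+14 = 63
Depot - S2 - S1 - S3 - S4 - Depot: 14+12+21+4+9 = 60
Depot - S2 - S1 - S4 - S3 - Depot: 14+12+19+4+12 = 61
Depot - S2 - S3 - S1 - S4 - Depot: 14+16+21+19+9 = 79
Depot - S2 - S4 - S1 - S3 - Depot: 14+17+19+21+12 = 83
Depot - S3 - S1 - S2 - S4 - Depot: 12+21+12+17+9 = 71
Depot - S3 - S2 - S1 - S4 - Depot: 12+16+12+19+9 = 68
The minimum is 51.
One optimal route: Depot → S1 → S2 → S3 → S4 → Depot (or its reverse).

51 blocks — the shortest possible round trip.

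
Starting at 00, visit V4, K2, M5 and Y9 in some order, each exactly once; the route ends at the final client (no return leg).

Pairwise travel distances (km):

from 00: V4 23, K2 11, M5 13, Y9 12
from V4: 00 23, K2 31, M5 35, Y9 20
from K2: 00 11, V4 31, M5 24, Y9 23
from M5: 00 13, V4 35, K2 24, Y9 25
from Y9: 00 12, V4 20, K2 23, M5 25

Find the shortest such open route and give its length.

80 km — the minimum one-way total.

There are 4! = 24 possible orderings.
00→V4→K2→M5→Y9: 23+31+24+25 = 103
00→V4→K2→Y9→M5: 23+31+23+25 = 102
00→V4→M5→K2→Y9: 23+35+24+23 = 105
00→V4→M5→Y9→K2: 23+35+25+23 = 106
00→V4→Y9→K2→M5: 23+20+23+24 = 90
00→V4→Y9→M5→K2: 23+20+25+24 = 92
00→K2→V4→M5→Y9: 11+31+35+25 = 102
00→K2→V4→Y9→M5: 11+31+20+25 = 87
00→K2→M5→V4→Y9: 11+24+35+20 = 90
00→K2→M5→Y9→V4: 11+24+25+20 = 80
00→K2→Y9→V4→M5: 11+23+20+35 = 89
00→K2→Y9→M5→V4: 11+23+25+35 = 94
00→M5→V4→K2→Y9: 13+35+31+23 = 102
00→M5→V4→Y9→K2: 13+35+20+23 = 91
… (10 more)
The minimum is 80.
One shortest path: 00 → K2 → M5 → Y9 → V4.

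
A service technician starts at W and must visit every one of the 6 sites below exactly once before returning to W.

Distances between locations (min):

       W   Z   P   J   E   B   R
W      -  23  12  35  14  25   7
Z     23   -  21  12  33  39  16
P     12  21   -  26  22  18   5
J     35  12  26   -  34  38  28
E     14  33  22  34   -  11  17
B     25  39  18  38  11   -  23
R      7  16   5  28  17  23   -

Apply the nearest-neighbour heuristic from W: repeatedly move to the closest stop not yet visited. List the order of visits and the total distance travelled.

From W: distances to unvisited — R=7, P=12, E=14, Z=23, B=25, J=35. Nearest is R (7).
From R: distances to unvisited — P=5, Z=16, E=17, B=23, J=28. Nearest is P (5).
From P: distances to unvisited — B=18, Z=21, E=22, J=26. Nearest is B (18).
From B: distances to unvisited — E=11, J=38, Z=39. Nearest is E (11).
From E: distances to unvisited — Z=33, J=34. Nearest is Z (33).
From Z: distances to unvisited — J=12. Nearest is J (12).
Return J→W: 35.
Total = 7 + 5 + 18 + 11 + 33 + 12 + 35 = 121.

121 min along W → R → P → B → E → Z → J → W.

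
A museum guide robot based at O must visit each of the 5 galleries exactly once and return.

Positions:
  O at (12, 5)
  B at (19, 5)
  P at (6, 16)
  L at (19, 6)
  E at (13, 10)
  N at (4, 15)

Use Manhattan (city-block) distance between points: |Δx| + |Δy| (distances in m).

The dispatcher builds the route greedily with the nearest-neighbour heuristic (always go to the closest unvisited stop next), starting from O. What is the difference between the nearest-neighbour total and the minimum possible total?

O: E=6, B=7, L=8, P=17, N=18 ⇒ E
E: L=10, B=11, P=13, N=14 ⇒ L
L: B=1, P=23, N=24 ⇒ B
B: P=24, N=25 ⇒ P
P: N=3 ⇒ N
NN route O → E → L → B → P → N → O costs 62.
Optimal: O → B → L → E → P → N → O costs 52 (by enumerating all 60 distinct tours).
Excess = 62 − 52 = 10.

Excess over optimum: 10 m.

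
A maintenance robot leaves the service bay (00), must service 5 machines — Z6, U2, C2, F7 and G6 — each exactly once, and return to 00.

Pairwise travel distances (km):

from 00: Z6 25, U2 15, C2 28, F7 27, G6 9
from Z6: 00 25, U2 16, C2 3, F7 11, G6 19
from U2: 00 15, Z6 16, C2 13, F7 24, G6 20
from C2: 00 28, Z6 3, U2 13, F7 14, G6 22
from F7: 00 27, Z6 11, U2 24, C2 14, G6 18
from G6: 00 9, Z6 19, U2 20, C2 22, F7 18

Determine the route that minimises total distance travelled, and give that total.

Shortest round trip = 69 km.

00 → Z6 → U2 → C2 → F7 → G6 → 00: 25+16+13+14+18+9 = 95
00 → Z6 → U2 → C2 → G6 → F7 → 00: 25+16+13+22+18+27 = 121
00 → Z6 → U2 → F7 → C2 → G6 → 00: 25+16+24+14+22+9 = 110
00 → Z6 → U2 → F7 → G6 → C2 → 00: 25+16+24+18+22+28 = 133
00 → Z6 → U2 → G6 → C2 → F7 → 00: 25+16+20+22+14+27 = 124
00 → Z6 → U2 → G6 → F7 → C2 → 00: 25+16+20+18+14+28 = 121
00 → Z6 → C2 → U2 → F7 → G6 → 00: 25+3+13+24+18+9 = 92
00 → Z6 → C2 → U2 → G6 → F7 → 00: 25+3+13+20+18+27 = 106
00 → Z6 → C2 → F7 → U2 → G6 → 00: 25+3+14+24+20+9 = 95
00 → Z6 → C2 → F7 → G6 → U2 → 00: 25+3+14+18+20+15 = 95
00 → Z6 → C2 → G6 → U2 → F7 → 00: 25+3+22+20+24+27 = 121
00 → Z6 → C2 → G6 → F7 → U2 → 00: 25+3+22+18+24+15 = 107
00 → Z6 → F7 → U2 → C2 → G6 → 00: 25+11+24+13+22+9 = 104
00 → Z6 → F7 → U2 → G6 → C2 → 00: 25+11+24+20+22+28 = 130
… (46 more)
00 → U2 → C2 → Z6 → F7 → G6 → 00: 15+13+3+11+18+9 = 69  ← best
The minimum is 69.
One optimal route: 00 → U2 → C2 → Z6 → F7 → G6 → 00 (or its reverse).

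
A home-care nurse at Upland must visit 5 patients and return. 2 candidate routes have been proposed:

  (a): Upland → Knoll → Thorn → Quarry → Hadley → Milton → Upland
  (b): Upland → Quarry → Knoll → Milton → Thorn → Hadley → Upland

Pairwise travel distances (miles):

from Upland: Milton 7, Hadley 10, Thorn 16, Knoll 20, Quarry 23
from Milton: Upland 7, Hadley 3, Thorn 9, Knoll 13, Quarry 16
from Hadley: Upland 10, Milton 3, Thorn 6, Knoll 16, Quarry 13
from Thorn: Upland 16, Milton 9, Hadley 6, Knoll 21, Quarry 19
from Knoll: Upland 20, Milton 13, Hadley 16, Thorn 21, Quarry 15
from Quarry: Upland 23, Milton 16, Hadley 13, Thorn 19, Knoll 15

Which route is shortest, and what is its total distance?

76 miles — (b) is the shortest.

(a): 20 + 21 + 19 + 13 + 3 + 7 = 83
(b): 23 + 15 + 13 + 9 + 6 + 10 = 76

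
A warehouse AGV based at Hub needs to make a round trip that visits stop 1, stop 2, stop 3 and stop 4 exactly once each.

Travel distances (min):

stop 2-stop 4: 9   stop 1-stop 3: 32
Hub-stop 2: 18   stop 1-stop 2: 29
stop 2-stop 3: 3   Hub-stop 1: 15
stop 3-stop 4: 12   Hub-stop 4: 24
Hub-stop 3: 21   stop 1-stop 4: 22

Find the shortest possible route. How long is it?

With 4 stops there are 4!/2 = 12 distinct round trips (a route and its reverse cost the same).
Hub - stop 1 - stop 2 - stop 3 - stop 4 - Hub: 15+29+3+12+24 = 83
Hub - stop 1 - stop 2 - stop 4 - stop 3 - Hub: 15+29+9+12+21 = 86
Hub - stop 1 - stop 3 - stop 2 - stop 4 - Hub: 15+32+3+9+24 = 83
Hub - stop 1 - stop 3 - stop 4 - stop 2 - Hub: 15+32+12+9+18 = 86
Hub - stop 1 - stop 4 - stop 2 - stop 3 - Hub: 15+22+9+3+21 = 70
Hub - stop 1 - stop 4 - stop 3 - stop 2 - Hub: 15+22+12+3+18 = 70
Hub - stop 2 - stop 1 - stop 3 - stop 4 - Hub: 18+29+32+12+24 = 115
Hub - stop 2 - stop 1 - stop 4 - stop 3 - Hub: 18+29+22+12+21 = 102
Hub - stop 2 - stop 3 - stop 1 - stop 4 - Hub: 18+3+32+22+24 = 99
Hub - stop 2 - stop 4 - stop 1 - stop 3 - Hub: 18+9+22+32+21 = 102
Hub - stop 3 - stop 1 - stop 2 - stop 4 - Hub: 21+32+29+9+24 = 115
Hub - stop 3 - stop 2 - stop 1 - stop 4 - Hub: 21+3+29+22+24 = 99
The minimum is 70.
One optimal route: Hub → stop 1 → stop 4 → stop 2 → stop 3 → Hub (or its reverse).

Shortest round trip = 70 min.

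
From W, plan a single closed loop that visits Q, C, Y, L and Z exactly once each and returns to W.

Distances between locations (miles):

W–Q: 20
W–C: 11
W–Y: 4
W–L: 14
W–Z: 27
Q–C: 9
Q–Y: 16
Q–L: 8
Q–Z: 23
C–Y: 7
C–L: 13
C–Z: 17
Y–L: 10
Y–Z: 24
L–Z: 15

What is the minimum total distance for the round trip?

W → Q → C → Y → L → Z → W: 20+9+7+10+15+27 = 88
W → Q → C → Y → Z → L → W: 20+9+7+24+15+14 = 89
W → Q → C → L → Y → Z → W: 20+9+13+10+24+27 = 103
W → Q → C → L → Z → Y → W: 20+9+13+15+24+4 = 85
W → Q → C → Z → Y → L → W: 20+9+17+24+10+14 = 94
W → Q → C → Z → L → Y → W: 20+9+17+15+10+4 = 75
W → Q → Y → C → L → Z → W: 20+16+7+13+15+27 = 98
W → Q → Y → C → Z → L → W: 20+16+7+17+15+14 = 89
W → Q → Y → L → C → Z → W: 20+16+10+13+17+27 = 103
W → Q → Y → L → Z → C → W: 20+16+10+15+17+11 = 89
W → Q → Y → Z → C → L → W: 20+16+24+17+13+14 = 104
W → Q → Y → Z → L → C → W: 20+16+24+15+13+11 = 99
W → Q → L → C → Y → Z → W: 20+8+13+7+24+27 = 99
W → Q → L → C → Z → Y → W: 20+8+13+17+24+4 = 86
… (46 more)
W → Y → C → Q → L → Z → W: 4+7+9+8+15+27 = 70  ← best
The minimum is 70.
One optimal route: W → Y → C → Q → L → Z → W (or its reverse).

Shortest round trip = 70 miles.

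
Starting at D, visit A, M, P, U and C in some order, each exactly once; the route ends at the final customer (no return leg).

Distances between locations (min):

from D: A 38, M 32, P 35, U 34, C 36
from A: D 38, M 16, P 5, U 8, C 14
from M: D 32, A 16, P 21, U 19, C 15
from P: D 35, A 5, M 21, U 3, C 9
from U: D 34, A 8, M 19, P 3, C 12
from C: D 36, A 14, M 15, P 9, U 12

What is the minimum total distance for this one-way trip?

67 min — the minimum one-way total.

There are 5! = 120 possible orderings.
D→A→M→P→U→C: 38+16+21+3+12 = 90
D→A→M→P→C→U: 38+16+21+9+12 = 96
D→A→M→U→P→C: 38+16+19+3+9 = 85
D→A→M→U→C→P: 38+16+19+12+9 = 94
D→A→M→C→P→U: 38+16+15+9+3 = 81
D→A→M→C→U→P: 38+16+15+12+3 = 84
D→A→P→M→U→C: 38+5+21+19+12 = 95
D→A→P→M→C→U: 38+5+21+15+12 = 91
D→A→P→U→M→C: 38+5+3+19+15 = 80
D→A→P→U→C→M: 38+5+3+12+15 = 73
D→A→P→C→M→U: 38+5+9+15+19 = 86
D→A→P→C→U→M: 38+5+9+12+19 = 83
D→A→U→M→P→C: 38+8+19+21+9 = 95
D→A→U→M→C→P: 38+8+19+15+9 = 89
… (106 more)
D→M→C→P→U→A: 32+15+9+3+8 = 67  ← best
The minimum is 67.
One shortest path: D → M → C → P → U → A.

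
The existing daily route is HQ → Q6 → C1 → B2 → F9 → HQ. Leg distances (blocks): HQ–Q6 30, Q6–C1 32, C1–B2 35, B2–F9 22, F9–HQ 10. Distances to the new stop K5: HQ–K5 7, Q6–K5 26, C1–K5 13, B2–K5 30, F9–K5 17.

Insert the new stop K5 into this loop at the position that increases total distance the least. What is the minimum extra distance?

Minimum extra distance: 3 blocks, inserting K5 between HQ and Q6.

Insertion cost between consecutive stops i–j is d(i,K5) + d(K5,j) − d(i,j):
  between HQ and Q6: 7 + 26 − 30 = 3
  between Q6 and C1: 26 + 13 − 32 = 7
  between C1 and B2: 13 + 30 − 35 = 8
  between B2 and F9: 30 + 17 − 22 = 25
  between F9 and HQ: 17 + 7 − 10 = 14
Cheapest insertion is between HQ and Q6, adding 3.
New total = 129 + 3 = 132.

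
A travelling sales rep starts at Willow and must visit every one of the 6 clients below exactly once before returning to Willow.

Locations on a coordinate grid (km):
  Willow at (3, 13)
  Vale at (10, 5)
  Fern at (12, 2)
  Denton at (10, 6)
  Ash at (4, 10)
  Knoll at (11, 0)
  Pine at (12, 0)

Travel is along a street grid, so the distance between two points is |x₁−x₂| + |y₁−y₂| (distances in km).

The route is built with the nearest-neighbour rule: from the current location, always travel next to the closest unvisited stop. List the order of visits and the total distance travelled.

From Willow: distances to unvisited — Ash=4, Denton=14, Vale=15, Fern=20, Knoll=21, Pine=22. Nearest is Ash (4).
From Ash: distances to unvisited — Denton=10, Vale=11, Fern=16, Knoll=17, Pine=18. Nearest is Denton (10).
From Denton: distances to unvisited — Vale=1, Fern=6, Knoll=7, Pine=8. Nearest is Vale (1).
From Vale: distances to unvisited — Fern=5, Knoll=6, Pine=7. Nearest is Fern (5).
From Fern: distances to unvisited — Pine=2, Knoll=3. Nearest is Pine (2).
From Pine: distances to unvisited — Knoll=1. Nearest is Knoll (1).
Return Knoll→Willow: 21.
Total = 4 + 10 + 1 + 5 + 2 + 1 + 21 = 44.

44 km along Willow → Ash → Denton → Vale → Fern → Pine → Knoll → Willow.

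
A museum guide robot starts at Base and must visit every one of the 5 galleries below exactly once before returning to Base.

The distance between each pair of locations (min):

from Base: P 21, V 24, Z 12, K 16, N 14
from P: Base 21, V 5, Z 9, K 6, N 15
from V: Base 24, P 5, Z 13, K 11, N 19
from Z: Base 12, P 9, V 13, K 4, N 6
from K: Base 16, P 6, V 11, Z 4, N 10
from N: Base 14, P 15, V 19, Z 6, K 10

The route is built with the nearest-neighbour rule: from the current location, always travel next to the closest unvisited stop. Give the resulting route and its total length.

Nearest-neighbour total = 60 min; route Base → Z → K → P → V → N → Base.

At Base the remaining stops are Z 12, N 14, K 16, P 21, V 24; go to Z.
At Z the remaining stops are K 4, N 6, P 9, V 13; go to K.
At K the remaining stops are P 6, N 10, V 11; go to P.
At P the remaining stops are V 5, N 15; go to V.
At V the remaining stops are N 19; go to N.
Return N→Base: 14.
Total = 12 + 4 + 6 + 5 + 19 + 14 = 60.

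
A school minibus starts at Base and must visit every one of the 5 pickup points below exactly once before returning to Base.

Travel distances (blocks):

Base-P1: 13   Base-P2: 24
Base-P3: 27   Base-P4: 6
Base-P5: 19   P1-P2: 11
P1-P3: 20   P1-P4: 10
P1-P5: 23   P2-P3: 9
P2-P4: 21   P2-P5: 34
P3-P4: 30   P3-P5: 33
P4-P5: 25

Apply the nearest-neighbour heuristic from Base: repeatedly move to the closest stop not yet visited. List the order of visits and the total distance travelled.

Base → [P4:6 / P1:13 / P5:19 / P2:24 / P3:27] → P4 (6)
P4 → [P1:10 / P2:21 / P5:25 / P3:30] → P1 (10)
P1 → [P2:11 / P3:20 / P5:23] → P2 (11)
P2 → [P3:9 / P5:34] → P3 (9)
P3 → [P5:33] → P5 (33)
Return P5→Base: 19.
Total = 6 + 10 + 11 + 9 + 33 + 19 = 88.

Nearest-neighbour total = 88 blocks; route Base → P4 → P1 → P2 → P3 → P5 → Base.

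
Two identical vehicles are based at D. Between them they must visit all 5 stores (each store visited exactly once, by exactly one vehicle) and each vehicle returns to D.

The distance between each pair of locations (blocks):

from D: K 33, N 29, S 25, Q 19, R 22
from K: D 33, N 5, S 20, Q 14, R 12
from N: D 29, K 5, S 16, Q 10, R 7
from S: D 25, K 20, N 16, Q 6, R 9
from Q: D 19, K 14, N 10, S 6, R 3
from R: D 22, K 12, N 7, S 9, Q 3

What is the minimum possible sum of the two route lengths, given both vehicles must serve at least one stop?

Try each way of splitting the stops between the two vehicles (each non-empty) and, for each split, find the best tour for each vehicle:
  {K} + {N, S, Q, R}: 66 + 70 = 136
  {N} + {K, S, Q, R}: 58 + 79 = 137
  {K, N} + {S, Q, R}: 67 + 56 = 123
  {S} + {K, N, Q, R}: 50 + 67 = 117
  {K, S} + {N, Q, R}: 78 + 58 = 136
  {N, S} + {K, Q, R}: 70 + 67 = 137
  … (15 splits in total)
Best: vehicle 1 D → S → D = 50; vehicle 2 D → K → N → R → Q → D = 67; combined 117.

Minimum combined distance: 117 blocks.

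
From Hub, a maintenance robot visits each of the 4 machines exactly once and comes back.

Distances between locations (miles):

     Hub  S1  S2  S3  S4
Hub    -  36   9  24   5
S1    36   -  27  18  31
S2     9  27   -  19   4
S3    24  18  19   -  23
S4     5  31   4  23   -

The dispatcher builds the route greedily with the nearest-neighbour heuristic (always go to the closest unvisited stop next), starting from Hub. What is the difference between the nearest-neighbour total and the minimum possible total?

Hub: S4=5, S2=9, S3=24, S1=36 ⇒ S4
S4: S2=4, S3=23, S1=31 ⇒ S2
S2: S3=19, S1=27 ⇒ S3
S3: S1=18 ⇒ S1
NN route Hub → S4 → S2 → S3 → S1 → Hub costs 82.
Optimal: Hub → S3 → S1 → S2 → S4 → Hub costs 78 (by enumerating all 12 distinct tours).
Excess = 82 − 78 = 4.

4 miles longer than the optimal tour.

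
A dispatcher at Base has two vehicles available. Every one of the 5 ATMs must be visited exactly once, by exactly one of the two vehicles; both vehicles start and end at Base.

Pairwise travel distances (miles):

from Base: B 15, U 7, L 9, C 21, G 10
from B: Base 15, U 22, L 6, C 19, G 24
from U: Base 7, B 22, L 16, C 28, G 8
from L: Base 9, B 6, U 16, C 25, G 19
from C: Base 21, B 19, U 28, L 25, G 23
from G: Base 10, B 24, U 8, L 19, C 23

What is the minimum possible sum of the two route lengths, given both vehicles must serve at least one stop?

There are 2^4 − 1 = 15 ways to divide the 5 stops into two non-empty groups. For each, the best each vehicle can do is its own shortest tour through its group:
  {B} + {U, L, C, G}: 30 + 72 = 102
  {U} + {B, L, C, G}: 14 + 67 = 81
  {B, U} + {L, C, G}: 44 + 67 = 111
  {L} + {B, U, C, G}: 18 + 72 = 90
  {B, L} + {U, C, G}: 30 + 59 = 89
  {U, L} + {B, C, G}: 32 + 67 = 99
  … (15 splits in total)
  {B, L, C} + {U, G}: 55 + 25 = 80  ← best
Best: vehicle 1 Base → L → B → C → Base = 55; vehicle 2 Base → U → G → Base = 25; combined 80.

80 miles — the smallest possible combined total.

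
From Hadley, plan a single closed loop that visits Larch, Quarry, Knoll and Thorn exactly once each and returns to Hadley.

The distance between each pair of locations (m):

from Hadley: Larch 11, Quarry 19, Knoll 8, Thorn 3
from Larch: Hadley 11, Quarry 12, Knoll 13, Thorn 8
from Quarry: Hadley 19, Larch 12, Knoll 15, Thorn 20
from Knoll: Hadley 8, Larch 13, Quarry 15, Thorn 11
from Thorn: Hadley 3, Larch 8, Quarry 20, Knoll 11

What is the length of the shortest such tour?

With 4 stops there are 4!/2 = 12 distinct round trips (a route and its reverse cost the same).
Hadley-Larch-Quarry-Knoll-Thorn-Hadley: 11+12+15+11+3 = 52
Hadley-Larch-Quarry-Thorn-Knoll-Hadley: 11+12+20+11+8 = 62
Hadley-Larch-Knoll-Quarry-Thorn-Hadley: 11+13+15+20+3 = 62
Hadley-Larch-Knoll-Thorn-Quarry-Hadley: 11+13+11+20+19 = 74
Hadley-Larch-Thorn-Quarry-Knoll-Hadley: 11+8+20+15+8 = 62
Hadley-Larch-Thorn-Knoll-Quarry-Hadley: 11+8+11+15+19 = 64
Hadley-Quarry-Larch-Knoll-Thorn-Hadley: 19+12+13+11+3 = 58
Hadley-Quarry-Larch-Thorn-Knoll-Hadley: 19+12+8+11+8 = 58
Hadley-Quarry-Knoll-Larch-Thorn-Hadley: 19+15+13+8+3 = 58
Hadley-Quarry-Thorn-Larch-Knoll-Hadley: 19+20+8+13+8 = 68
Hadley-Knoll-Larch-Quarry-Thorn-Hadley: 8+13+12+20+3 = 56
Hadley-Knoll-Quarry-Larch-Thorn-Hadley: 8+15+12+8+3 = 46
The minimum is 46.
One optimal route: Hadley → Knoll → Quarry → Larch → Thorn → Hadley (or its reverse).

46 m — the shortest possible round trip.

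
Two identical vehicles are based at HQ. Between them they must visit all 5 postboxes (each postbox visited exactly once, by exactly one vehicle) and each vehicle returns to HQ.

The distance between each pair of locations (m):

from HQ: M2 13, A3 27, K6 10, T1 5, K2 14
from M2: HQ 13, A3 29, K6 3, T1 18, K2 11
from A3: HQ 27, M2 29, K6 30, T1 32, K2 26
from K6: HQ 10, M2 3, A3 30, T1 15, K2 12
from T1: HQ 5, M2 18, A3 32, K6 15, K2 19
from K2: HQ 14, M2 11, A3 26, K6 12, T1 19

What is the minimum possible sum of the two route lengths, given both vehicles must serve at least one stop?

There are 2^4 − 1 = 15 ways to divide the 5 stops into two non-empty groups. For each, the best each vehicle can do is its own shortest tour through its group:
  {M2} + {A3, K6, T1, K2}: 26 + 85 = 111
  {A3} + {M2, K6, T1, K2}: 54 + 48 = 102
  {M2, A3} + {K6, T1, K2}: 69 + 46 = 115
  {K6} + {M2, A3, T1, K2}: 20 + 87 = 107
  {M2, K6} + {A3, T1, K2}: 26 + 77 = 103
  {A3, K6} + {M2, T1, K2}: 67 + 48 = 115
  … (15 splits in total)
  {T1} + {M2, A3, K6, K2}: 10 + 77 = 87  ← best
Best: vehicle 1 HQ → T1 → HQ = 10; vehicle 2 HQ → A3 → K2 → M2 → K6 → HQ = 77; combined 87.

Minimum combined distance: 87 m.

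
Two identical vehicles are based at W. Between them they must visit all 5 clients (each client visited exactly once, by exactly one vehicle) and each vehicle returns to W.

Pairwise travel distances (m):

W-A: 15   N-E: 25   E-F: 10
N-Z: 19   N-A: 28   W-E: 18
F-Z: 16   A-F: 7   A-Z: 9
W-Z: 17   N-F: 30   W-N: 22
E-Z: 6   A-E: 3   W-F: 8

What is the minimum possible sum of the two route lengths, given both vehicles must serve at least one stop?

Minimum combined distance: 81 m.

Check every non-empty split of the stops between the two vehicles; for each half take its own optimal tour:
  {N} + {A, E, F, Z}: 44 + 41 = 85
  {A} + {N, E, F, Z}: 30 + 65 = 95
  {N, A} + {E, F, Z}: 65 + 41 = 106
  {E} + {N, A, F, Z}: 36 + 65 = 101
  {N, E} + {A, F, Z}: 65 + 41 = 106
  {A, E} + {N, F, Z}: 36 + 65 = 101
  … (15 splits in total)
  {F} + {N, A, E, Z}: 16 + 65 = 81  ← best
Best: vehicle 1 W → F → W = 16; vehicle 2 W → N → Z → E → A → W = 65; combined 81.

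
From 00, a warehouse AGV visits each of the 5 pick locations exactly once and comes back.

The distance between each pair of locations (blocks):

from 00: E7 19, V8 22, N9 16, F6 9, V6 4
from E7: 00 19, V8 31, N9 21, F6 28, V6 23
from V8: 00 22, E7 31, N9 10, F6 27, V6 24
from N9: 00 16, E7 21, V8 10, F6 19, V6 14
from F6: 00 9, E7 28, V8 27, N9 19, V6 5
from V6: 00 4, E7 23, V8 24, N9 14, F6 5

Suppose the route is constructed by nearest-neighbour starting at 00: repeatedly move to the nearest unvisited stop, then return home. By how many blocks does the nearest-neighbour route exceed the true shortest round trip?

2 blocks longer than the optimal tour.

From 00: V6=4, F6=9, N9=16, E7=19, V8=22 → choose V6 (4).
From V6: F6=5, N9=14, E7=23, V8=24 → choose F6 (5).
From F6: N9=19, V8=27, E7=28 → choose N9 (19).
From N9: V8=10, E7=21 → choose V8 (10).
From V8: E7=31 → choose E7 (31).
NN route 00 → V6 → F6 → N9 → V8 → E7 → 00 costs 88.
Optimal: 00 → E7 → N9 → V8 → F6 → V6 → 00 costs 86 (by enumerating all 60 distinct tours).
Excess = 88 − 86 = 2.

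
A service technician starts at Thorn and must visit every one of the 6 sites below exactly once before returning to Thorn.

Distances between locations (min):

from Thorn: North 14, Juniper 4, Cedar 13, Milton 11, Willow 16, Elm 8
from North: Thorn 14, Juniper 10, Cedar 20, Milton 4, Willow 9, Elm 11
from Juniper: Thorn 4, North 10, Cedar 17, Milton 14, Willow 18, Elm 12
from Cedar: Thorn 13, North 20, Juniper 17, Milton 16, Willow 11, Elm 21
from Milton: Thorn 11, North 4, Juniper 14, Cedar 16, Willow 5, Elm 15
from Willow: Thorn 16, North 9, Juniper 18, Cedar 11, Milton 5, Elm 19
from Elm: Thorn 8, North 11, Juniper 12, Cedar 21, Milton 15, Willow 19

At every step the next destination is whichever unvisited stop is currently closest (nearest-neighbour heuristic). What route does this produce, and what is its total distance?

At Thorn the remaining stops are Juniper 4, Elm 8, Milton 11, Cedar 13, North 14, Willow 16; go to Juniper.
At Juniper the remaining stops are North 10, Elm 12, Milton 14, Cedar 17, Willow 18; go to North.
At North the remaining stops are Milton 4, Willow 9, Elm 11, Cedar 20; go to Milton.
At Milton the remaining stops are Willow 5, Elm 15, Cedar 16; go to Willow.
At Willow the remaining stops are Cedar 11, Elm 19; go to Cedar.
At Cedar the remaining stops are Elm 21; go to Elm.
Return Elm→Thorn: 8.
Total = 4 + 10 + 4 + 5 + 11 + 21 + 8 = 63.

Nearest-neighbour total = 63 min; route Thorn → Juniper → North → Milton → Willow → Cedar → Elm → Thorn.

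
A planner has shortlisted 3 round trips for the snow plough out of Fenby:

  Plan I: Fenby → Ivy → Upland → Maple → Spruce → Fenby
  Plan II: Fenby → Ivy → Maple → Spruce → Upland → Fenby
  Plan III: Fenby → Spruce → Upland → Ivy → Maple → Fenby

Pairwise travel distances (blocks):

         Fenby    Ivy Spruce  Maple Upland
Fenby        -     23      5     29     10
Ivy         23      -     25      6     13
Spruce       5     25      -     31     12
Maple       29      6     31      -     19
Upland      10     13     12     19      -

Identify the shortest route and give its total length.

65 blocks — Plan III is the shortest.

Plan I: 23 + 13 + 19 + 31 + 5 = 91
Plan II: 23 + 6 + 31 + 12 + 10 = 82
Plan III: 5 + 12 + 13 + 6 + 29 = 65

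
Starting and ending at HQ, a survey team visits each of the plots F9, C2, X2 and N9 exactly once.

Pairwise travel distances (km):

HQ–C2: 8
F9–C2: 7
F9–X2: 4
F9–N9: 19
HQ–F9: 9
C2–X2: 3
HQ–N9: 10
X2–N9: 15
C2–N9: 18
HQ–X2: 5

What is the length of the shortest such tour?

HQ→F9→C2→X2→N9→HQ: 9+7+3+15+10 = 44
HQ→F9→C2→N9→X2→HQ: 9+7+18+15+5 = 54
HQ→F9→X2→C2→N9→HQ: 9+4+3+18+10 = 44
HQ→F9→X2→N9→C2→HQ: 9+4+15+18+8 = 54
HQ→F9→N9→C2→X2→HQ: 9+19+18+3+5 = 54
HQ→F9→N9→X2→C2→HQ: 9+19+15+3+8 = 54
HQ→C2→F9→X2→N9→HQ: 8+7+4+15+10 = 44
HQ→C2→F9→N9→X2→HQ: 8+7+19+15+5 = 54
HQ→C2→X2→F9→N9→HQ: 8+3+4+19+10 = 44
HQ→C2→N9→F9→X2→HQ: 8+18+19+4+5 = 54
HQ→X2→F9→C2→N9→HQ: 5+4+7+18+10 = 44
HQ→X2→C2→F9→N9→HQ: 5+3+7+19+10 = 44
The minimum is 44.
One optimal route: HQ → F9 → C2 → X2 → N9 → HQ (or its reverse).

Shortest round trip = 44 km.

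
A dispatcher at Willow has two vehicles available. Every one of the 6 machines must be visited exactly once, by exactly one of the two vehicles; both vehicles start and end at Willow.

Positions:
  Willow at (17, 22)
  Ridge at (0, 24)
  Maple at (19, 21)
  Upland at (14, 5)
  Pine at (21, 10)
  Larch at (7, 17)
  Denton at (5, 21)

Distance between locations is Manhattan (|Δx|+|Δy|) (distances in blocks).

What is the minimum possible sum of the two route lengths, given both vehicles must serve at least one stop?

Minimum combined distance: 86 blocks.

Check every non-empty split of the stops between the two vehicles; for each half take its own optimal tour:
  {Ridge} + {Maple, Upland, Pine, Larch, Denton}: 38 + 66 = 104
  {Maple} + {Ridge, Upland, Pine, Larch, Denton}: 6 + 80 = 86
  {Ridge, Maple} + {Upland, Pine, Larch, Denton}: 44 + 66 = 110
  {Upland} + {Ridge, Maple, Pine, Larch, Denton}: 40 + 70 = 110
  {Ridge, Upland} + {Maple, Pine, Larch, Denton}: 72 + 56 = 128
  {Maple, Upland} + {Ridge, Pine, Larch, Denton}: 44 + 70 = 114
  … (31 splits in total)
Best: vehicle 1 Willow → Maple → Willow = 6; vehicle 2 Willow → Ridge → Denton → Larch → Upland → Pine → Willow = 80; combined 86.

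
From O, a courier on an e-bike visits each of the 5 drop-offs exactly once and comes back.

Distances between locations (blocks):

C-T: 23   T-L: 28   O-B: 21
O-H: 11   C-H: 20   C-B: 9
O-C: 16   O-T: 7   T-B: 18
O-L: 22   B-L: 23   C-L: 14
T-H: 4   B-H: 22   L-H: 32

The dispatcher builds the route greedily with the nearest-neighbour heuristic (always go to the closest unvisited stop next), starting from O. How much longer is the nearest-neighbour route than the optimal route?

7 blocks longer than the optimal tour.

O: T=7, H=11, C=16, B=21, L=22 ⇒ T
T: H=4, B=18, C=23, L=28 ⇒ H
H: C=20, B=22, L=32 ⇒ C
C: B=9, L=14 ⇒ B
B: L=23 ⇒ L
NN route O → T → H → C → B → L → O costs 85.
Optimal: O → T → H → B → C → L → O costs 78 (by enumerating all 60 distinct tours).
Excess = 85 − 78 = 7.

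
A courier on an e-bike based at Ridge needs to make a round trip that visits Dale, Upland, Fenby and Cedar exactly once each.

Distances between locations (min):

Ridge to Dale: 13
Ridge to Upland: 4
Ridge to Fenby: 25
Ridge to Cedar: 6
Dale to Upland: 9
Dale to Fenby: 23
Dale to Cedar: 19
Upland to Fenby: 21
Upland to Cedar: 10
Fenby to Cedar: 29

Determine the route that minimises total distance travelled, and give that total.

With 4 stops there are 4!/2 = 12 distinct round trips (a route and its reverse cost the same).
Ridge-Dale-Upland-Fenby-Cedar-Ridge: 13+9+21+29+6 = 78
Ridge-Dale-Upland-Cedar-Fenby-Ridge: 13+9+10+29+25 = 86
Ridge-Dale-Fenby-Upland-Cedar-Ridge: 13+23+21+10+6 = 73
Ridge-Dale-Fenby-Cedar-Upland-Ridge: 13+23+29+10+4 = 79
Ridge-Dale-Cedar-Upland-Fenby-Ridge: 13+19+10+21+25 = 88
Ridge-Dale-Cedar-Fenby-Upland-Ridge: 13+19+29+21+4 = 86
Ridge-Upland-Dale-Fenby-Cedar-Ridge: 4+9+23+29+6 = 71
Ridge-Upland-Dale-Cedar-Fenby-Ridge: 4+9+19+29+25 = 86
Ridge-Upland-Fenby-Dale-Cedar-Ridge: 4+21+23+19+6 = 73
Ridge-Upland-Cedar-Dale-Fenby-Ridge: 4+10+19+23+25 = 81
Ridge-Fenby-Dale-Upland-Cedar-Ridge: 25+23+9+10+6 = 73
Ridge-Fenby-Upland-Dale-Cedar-Ridge: 25+21+9+19+6 = 80
The minimum is 71.
One optimal route: Ridge → Upland → Dale → Fenby → Cedar → Ridge (or its reverse).

Minimum total distance: 71 min.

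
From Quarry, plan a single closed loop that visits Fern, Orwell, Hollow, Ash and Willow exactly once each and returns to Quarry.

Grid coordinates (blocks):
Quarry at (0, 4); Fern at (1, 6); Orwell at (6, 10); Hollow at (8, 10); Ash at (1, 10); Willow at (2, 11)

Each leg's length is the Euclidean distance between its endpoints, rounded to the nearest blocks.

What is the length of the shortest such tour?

With 5 stops there are 5!/2 = 60 distinct round trips (a route and its reverse cost the same).
Quarry - Fern - Orwell - Hollow - Ash - Willow - Quarry: 2+6+2+7+1+7 = 25
Quarry - Fern - Orwell - Hollow - Willow - Ash - Quarry: 2+6+2+6+1+6 = 23
Quarry - Fern - Orwell - Ash - Hollow - Willow - Quarry: 2+6+5+7+6+7 = 33
Quarry - Fern - Orwell - Ash - Willow - Hollow - Quarry: 2+6+5+1+6+10 = 30
Quarry - Fern - Orwell - Willow - Hollow - Ash - Quarry: 2+6+4+6+7+6 = 31
Quarry - Fern - Orwell - Willow - Ash - Hollow - Quarry: 2+6+4+1+7+10 = 30
Quarry - Fern - Hollow - Orwell - Ash - Willow - Quarry: 2+8+2+5+1+7 = 25
Quarry - Fern - Hollow - Orwell - Willow - Ash - Quarry: 2+8+2+4+1+6 = 23
Quarry - Fern - Hollow - Ash - Orwell - Willow - Quarry: 2+8+7+5+4+7 = 33
Quarry - Fern - Hollow - Ash - Willow - Orwell - Quarry: 2+8+7+1+4+8 = 30
Quarry - Fern - Hollow - Willow - Orwell - Ash - Quarry: 2+8+6+4+5+6 = 31
Quarry - Fern - Hollow - Willow - Ash - Orwell - Quarry: 2+8+6+1+5+8 = 30
Quarry - Fern - Ash - Orwell - Hollow - Willow - Quarry: 2+4+5+2+6+7 = 26
Quarry - Fern - Ash - Orwell - Willow - Hollow - Quarry: 2+4+5+4+6+10 = 31
… (46 more)
The minimum is 23.
One optimal route: Quarry → Fern → Orwell → Hollow → Willow → Ash → Quarry (or its reverse).

Shortest round trip = 23 blocks.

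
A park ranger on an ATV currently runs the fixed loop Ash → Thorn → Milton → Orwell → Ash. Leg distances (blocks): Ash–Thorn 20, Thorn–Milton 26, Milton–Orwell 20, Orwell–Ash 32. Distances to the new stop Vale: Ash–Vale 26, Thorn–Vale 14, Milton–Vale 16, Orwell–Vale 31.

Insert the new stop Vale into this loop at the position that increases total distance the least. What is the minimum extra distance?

Insertion cost between consecutive stops i–j is d(i,Vale) + d(Vale,j) − d(i,j):
  between Ash and Thorn: 26 + 14 − 20 = 20
  between Thorn and Milton: 14 + 16 − 26 = 4
  between Milton and Orwell: 16 + 31 − 20 = 27
  between Orwell and Ash: 31 + 26 − 32 = 25
Cheapest insertion is between Thorn and Milton, adding 4.
New total = 98 + 4 = 102.

Adding 4 blocks by placing Vale on the Thorn–Milton leg.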